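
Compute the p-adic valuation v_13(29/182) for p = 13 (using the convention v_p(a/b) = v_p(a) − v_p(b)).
v_13(29/182) = -1

Factor powers of 13 from the numerator and denominator of the reduced fraction: 29 = 13^0 · 29 and 182 = 13^1 · 14. Apply v_p(a/b) = v_p(a) − v_p(b): v_13(29/182) = 0 − 1 = -1.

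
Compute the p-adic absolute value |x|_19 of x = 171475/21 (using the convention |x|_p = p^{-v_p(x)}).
|171475/21|_19 = 1/6859

Step 1 — compute v_19(x) by factoring powers of 19 out of the numerator and denominator: v_19(171475/21) = 3. Step 2 — apply |x|_p = p^{-v_p(x)} = 19^{-3} = 1/6859.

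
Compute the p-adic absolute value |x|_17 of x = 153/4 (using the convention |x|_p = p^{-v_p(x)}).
|153/4|_17 = 1/17

Step 1 — compute v_17(x) by factoring powers of 17 out of the numerator and denominator: v_17(153/4) = 1. Step 2 — apply |x|_p = p^{-v_p(x)} = 17^{-1} = 1/17.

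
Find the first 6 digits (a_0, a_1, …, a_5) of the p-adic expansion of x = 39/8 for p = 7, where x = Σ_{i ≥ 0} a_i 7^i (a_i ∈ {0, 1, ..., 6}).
(a_0, …, a_5) = (4, 1, 6, 0, 6, 0)

v_7(39/8) = 0 (numerator and denominator both coprime to 7), so x ∈ ℤ_7^×. Compute digits iteratively via a_i = x_i mod 7, x_{i+1} = (x_i − a_i)/7, with x_0 = x:
  x_0 = 39/8;  a_0 = 4;  x_1 = (x_0 − 4)/7 = 1/8
  x_1 = 1/8;  a_1 = 1;  x_2 = (x_1 − 1)/7 = -1/8
  x_2 = -1/8;  a_2 = 6;  x_3 = (x_2 − 6)/7 = -7/8
  x_3 = -7/8;  a_3 = 0;  x_4 = (x_3 − 0)/7 = -1/8
  x_4 = -1/8;  a_4 = 6;  x_5 = (x_4 − 6)/7 = -7/8
  x_5 = -7/8;  a_5 = 0;  x_6 = (x_5 − 0)/7 = -1/8
Digits: (4, 1, 6, 0, 6, 0).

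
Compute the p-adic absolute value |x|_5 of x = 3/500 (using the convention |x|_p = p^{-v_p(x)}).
|3/500|_5 = 125

Step 1 — compute v_5(x) by factoring powers of 5 out of the numerator and denominator: v_5(3/500) = -3. Step 2 — apply |x|_p = p^{-v_p(x)} = 5^{3} = 125.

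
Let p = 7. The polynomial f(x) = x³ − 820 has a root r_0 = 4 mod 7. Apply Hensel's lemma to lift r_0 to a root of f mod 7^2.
r_1 = 32 (mod 49)

Hensel: r_{i+1} = r_i − f(r_i)/f′(r_i) mod 7^{i+2}, where f′(x) = 3x². Iterate:
  r_0 = 4 (mod 7)
  r_1 = 32 (mod 49)
Final: r = 32 with f(r) ≡ 0 mod 7^2.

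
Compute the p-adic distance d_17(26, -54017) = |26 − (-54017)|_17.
d_17(26, -54017) = 1/4913

Step 1 — x − y = 26 − (-54017) = 54043. Step 2 — v_17(54043) = 3 (factor: 54043 = (17^3 · 11); the sign does not affect v_p). Step 3 — |x − y|_17 = 17^{-3} = 1/4913.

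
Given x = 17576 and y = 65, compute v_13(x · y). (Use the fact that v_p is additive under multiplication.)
v_13(1142440) = 4

v_p(x) = 3 (factor: 17576 = 13^3 · 8); v_p(y) = 1 (factor: 65 = 13^1 · 5). Additivity: v_p(xy) = v_p(x) + v_p(y) = 3 + 1 = 4. (Direct check: xy = 1142440 = 13^4 · (40).)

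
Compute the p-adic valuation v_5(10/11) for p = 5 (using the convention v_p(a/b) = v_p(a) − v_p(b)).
v_5(10/11) = 1

Factor powers of 5 from the numerator and denominator of the reduced fraction: 10 = 5^1 · 2 and 11 = 5^0 · 11. Apply v_p(a/b) = v_p(a) − v_p(b): v_5(10/11) = 1 − 0 = 1.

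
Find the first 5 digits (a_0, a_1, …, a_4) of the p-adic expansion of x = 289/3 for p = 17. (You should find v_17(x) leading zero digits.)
(a_0, …, a_4) = (0, 0, 6, 11, 5)

v_17(289/3) = 2, so a_0 = ... = a_1 = 0. Factor out: x = 17^2 · u with u = 1/3 a unit in ℤ_17. Expand u iteratively via a_{v+i} = u_i mod 17, u_{i+1} = (u_i − a_{v+i})/17:
  u_0 = 1/3;  a_2 = 6;  u_1 = (u_0 − 6)/17 = -1/3
  u_1 = -1/3;  a_3 = 11;  u_2 = (u_1 − 11)/17 = -2/3
  u_2 = -2/3;  a_4 = 5;  u_3 = (u_2 − 5)/17 = -1/3
Digits: (0, 0, 6, 11, 5).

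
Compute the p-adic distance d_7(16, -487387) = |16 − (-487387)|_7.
d_7(16, -487387) = 1/16807

Step 1 — x − y = 16 − (-487387) = 487403. Step 2 — v_7(487403) = 5 (factor: 487403 = (7^5 · 29); the sign does not affect v_p). Step 3 — |x − y|_7 = 7^{-5} = 1/16807.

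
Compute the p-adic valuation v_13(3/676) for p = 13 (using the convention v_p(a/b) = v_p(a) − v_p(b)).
v_13(3/676) = -2

Factor powers of 13 from the numerator and denominator of the reduced fraction: 3 = 13^0 · 3 and 676 = 13^2 · 4. Apply v_p(a/b) = v_p(a) − v_p(b): v_13(3/676) = 0 − 2 = -2.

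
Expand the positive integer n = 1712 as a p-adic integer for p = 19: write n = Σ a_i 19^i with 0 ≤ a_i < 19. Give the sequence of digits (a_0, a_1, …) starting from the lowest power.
(a_0, a_1, …) = (2, 14, 4)

Repeated division by 19 gives the digits low-to-high: 1712 = 2 + 14·19^1 + 4·19^2. Digit sequence: (2, 14, 4).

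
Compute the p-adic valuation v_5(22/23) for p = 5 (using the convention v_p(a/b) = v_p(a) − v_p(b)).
v_5(22/23) = 0

Factor powers of 5 from the numerator and denominator of the reduced fraction: 22 = 5^0 · 22 and 23 = 5^0 · 23. Apply v_p(a/b) = v_p(a) − v_p(b): v_5(22/23) = 0 − 0 = 0.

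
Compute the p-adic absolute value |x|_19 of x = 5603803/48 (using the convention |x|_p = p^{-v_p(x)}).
|5603803/48|_19 = 1/130321

Step 1 — compute v_19(x) by factoring powers of 19 out of the numerator and denominator: v_19(5603803/48) = 4. Step 2 — apply |x|_p = p^{-v_p(x)} = 19^{-4} = 1/130321.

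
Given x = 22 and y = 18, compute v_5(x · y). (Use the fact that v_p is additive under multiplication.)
v_5(396) = 0

v_p(x) = 0 (factor: 22 = 5^0 · 22); v_p(y) = 0 (factor: 18 = 5^0 · 18). Additivity: v_p(xy) = v_p(x) + v_p(y) = 0 + 0 = 0. (Direct check: xy = 396 = 5^0 · (396).)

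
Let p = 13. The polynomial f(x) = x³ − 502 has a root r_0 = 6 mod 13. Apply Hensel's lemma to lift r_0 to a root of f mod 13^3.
r_2 = 1852 (mod 2197)

Hensel: r_{i+1} = r_i − f(r_i)/f′(r_i) mod 13^{i+2}, where f′(x) = 3x². Iterate:
  r_0 = 6 (mod 13)
  r_1 = 162 (mod 169)
  r_2 = 1852 (mod 2197)
Final: r = 1852 with f(r) ≡ 0 mod 13^3.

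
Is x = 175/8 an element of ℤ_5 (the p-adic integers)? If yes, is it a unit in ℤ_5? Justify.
x ∈ ℤ_5 but not a unit; v_5(x) = 2 > 0

ℤ_5 = {x ∈ ℚ_5 : v_5(x) ≥ 0} and ℤ_5^× = {x ∈ ℤ_5 : v_5(x) = 0}. Here v_5(175/8) = v_5(num) − v_5(den) = 2; compare against these criteria.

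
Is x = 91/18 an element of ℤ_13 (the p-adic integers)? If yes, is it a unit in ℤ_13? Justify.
x ∈ ℤ_13 but not a unit; v_13(x) = 1 > 0

ℤ_13 = {x ∈ ℚ_13 : v_13(x) ≥ 0} and ℤ_13^× = {x ∈ ℤ_13 : v_13(x) = 0}. Here v_13(91/18) = v_13(num) − v_13(den) = 1; compare against these criteria.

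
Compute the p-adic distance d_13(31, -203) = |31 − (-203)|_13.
d_13(31, -203) = 1/13

Step 1 — x − y = 31 − (-203) = 234. Step 2 — v_13(234) = 1 (factor: 234 = (13^1 · 18); the sign does not affect v_p). Step 3 — |x − y|_13 = 13^{-1} = 1/13.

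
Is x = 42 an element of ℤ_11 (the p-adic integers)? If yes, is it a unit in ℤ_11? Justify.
x ∈ ℤ_11^× (unit); v_11(x) = 0

ℤ_11 = {x ∈ ℚ_11 : v_11(x) ≥ 0} and ℤ_11^× = {x ∈ ℤ_11 : v_11(x) = 0}. Here v_11(42) = v_11(num) − v_11(den) = 0; compare against these criteria.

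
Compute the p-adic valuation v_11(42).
v_11(42) = 0

v_11(n) is the largest exponent k such that 11^k divides n. Factor out: 42 = 11^0 · 42. (Sign doesn't affect v_p.) So v_11(42) = 0.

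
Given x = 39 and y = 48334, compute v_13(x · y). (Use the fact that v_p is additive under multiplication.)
v_13(1885026) = 4

v_p(x) = 1 (factor: 39 = 13^1 · 3); v_p(y) = 3 (factor: 48334 = 13^3 · 22). Additivity: v_p(xy) = v_p(x) + v_p(y) = 1 + 3 = 4. (Direct check: xy = 1885026 = 13^4 · (66).)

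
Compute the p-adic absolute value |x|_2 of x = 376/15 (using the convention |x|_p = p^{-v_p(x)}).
|376/15|_2 = 1/8

Step 1 — compute v_2(x) by factoring powers of 2 out of the numerator and denominator: v_2(376/15) = 3. Step 2 — apply |x|_p = p^{-v_p(x)} = 2^{-3} = 1/8.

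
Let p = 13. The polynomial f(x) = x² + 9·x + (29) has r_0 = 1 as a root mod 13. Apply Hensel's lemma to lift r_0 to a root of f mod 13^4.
r_3 = 5006 (mod 28561)

Hensel: r_{i+1} = r_i − f(r_i)·(f′(r_i))^{-1} mod 13^{i+2}, f′(x) = 2x + 9. Iterate:
  r_0 = 1 (mod 13)
  r_1 = 105 (mod 169)
  r_2 = 612 (mod 2197)
  r_3 = 5006 (mod 28561)
Final: r = 5006 satisfies f(r) ≡ 0 mod 13^4.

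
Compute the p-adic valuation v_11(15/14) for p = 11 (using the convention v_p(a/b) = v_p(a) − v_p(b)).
v_11(15/14) = 0

Factor powers of 11 from the numerator and denominator of the reduced fraction: 15 = 11^0 · 15 and 14 = 11^0 · 14. Apply v_p(a/b) = v_p(a) − v_p(b): v_11(15/14) = 0 − 0 = 0.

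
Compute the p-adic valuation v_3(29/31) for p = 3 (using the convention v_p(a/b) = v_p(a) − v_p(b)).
v_3(29/31) = 0

Factor powers of 3 from the numerator and denominator of the reduced fraction: 29 = 3^0 · 29 and 31 = 3^0 · 31. Apply v_p(a/b) = v_p(a) − v_p(b): v_3(29/31) = 0 − 0 = 0.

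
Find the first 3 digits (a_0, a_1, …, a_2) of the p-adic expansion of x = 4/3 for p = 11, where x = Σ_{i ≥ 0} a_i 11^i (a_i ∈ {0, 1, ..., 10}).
(a_0, …, a_2) = (5, 7, 3)

v_11(4/3) = 0 (numerator and denominator both coprime to 11), so x ∈ ℤ_11^×. Compute digits iteratively via a_i = x_i mod 11, x_{i+1} = (x_i − a_i)/11, with x_0 = x:
  x_0 = 4/3;  a_0 = 5;  x_1 = (x_0 − 5)/11 = -1/3
  x_1 = -1/3;  a_1 = 7;  x_2 = (x_1 − 7)/11 = -2/3
  x_2 = -2/3;  a_2 = 3;  x_3 = (x_2 − 3)/11 = -1/3
Digits: (5, 7, 3).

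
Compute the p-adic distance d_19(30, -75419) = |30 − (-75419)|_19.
d_19(30, -75419) = 1/6859

Step 1 — x − y = 30 − (-75419) = 75449. Step 2 — v_19(75449) = 3 (factor: 75449 = (19^3 · 11); the sign does not affect v_p). Step 3 — |x − y|_19 = 19^{-3} = 1/6859.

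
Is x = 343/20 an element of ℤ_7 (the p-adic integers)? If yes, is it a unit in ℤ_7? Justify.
x ∈ ℤ_7 but not a unit; v_7(x) = 3 > 0

ℤ_7 = {x ∈ ℚ_7 : v_7(x) ≥ 0} and ℤ_7^× = {x ∈ ℤ_7 : v_7(x) = 0}. Here v_7(343/20) = v_7(num) − v_7(den) = 3; compare against these criteria.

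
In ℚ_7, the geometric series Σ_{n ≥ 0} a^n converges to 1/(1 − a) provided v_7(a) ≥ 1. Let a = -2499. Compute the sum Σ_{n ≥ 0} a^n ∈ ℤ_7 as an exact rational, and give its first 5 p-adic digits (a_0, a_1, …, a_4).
Σ a^n = 1/(1 − a) = 1/2500;  first 5 digits = (1, 0, 5, 6, 2)

v_7(a) = 2 ≥ 1, so the series converges in ℤ_7 to 1/(1 − a) = 1/(1 − (-2499)) = 1/2500. Expand this rational in ℤ_7: compute digits iteratively via d_i = x_i mod 7, x_{i+1} = (x_i − d_i)/7. The first 5 digits are (1, 0, 5, 6, 2).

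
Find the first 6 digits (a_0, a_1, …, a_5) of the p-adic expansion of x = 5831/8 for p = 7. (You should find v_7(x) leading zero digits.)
(a_0, …, a_5) = (0, 0, 0, 3, 6, 0)

v_7(5831/8) = 3, so a_0 = ... = a_2 = 0. Factor out: x = 7^3 · u with u = 17/8 a unit in ℤ_7. Expand u iteratively via a_{v+i} = u_i mod 7, u_{i+1} = (u_i − a_{v+i})/7:
  u_0 = 17/8;  a_3 = 3;  u_1 = (u_0 − 3)/7 = -1/8
  u_1 = -1/8;  a_4 = 6;  u_2 = (u_1 − 6)/7 = -7/8
  u_2 = -7/8;  a_5 = 0;  u_3 = (u_2 − 0)/7 = -1/8
Digits: (0, 0, 0, 3, 6, 0).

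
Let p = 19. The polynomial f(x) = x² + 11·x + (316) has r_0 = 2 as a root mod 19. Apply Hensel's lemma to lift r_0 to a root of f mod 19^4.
r_3 = 128784 (mod 130321)

Hensel: r_{i+1} = r_i − f(r_i)·(f′(r_i))^{-1} mod 19^{i+2}, f′(x) = 2x + 11. Iterate:
  r_0 = 2 (mod 19)
  r_1 = 268 (mod 361)
  r_2 = 5322 (mod 6859)
  r_3 = 128784 (mod 130321)
Final: r = 128784 satisfies f(r) ≡ 0 mod 19^4.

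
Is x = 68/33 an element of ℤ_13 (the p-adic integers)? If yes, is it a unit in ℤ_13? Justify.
x ∈ ℤ_13^× (unit); v_13(x) = 0

ℤ_13 = {x ∈ ℚ_13 : v_13(x) ≥ 0} and ℤ_13^× = {x ∈ ℤ_13 : v_13(x) = 0}. Here v_13(68/33) = v_13(num) − v_13(den) = 0; compare against these criteria.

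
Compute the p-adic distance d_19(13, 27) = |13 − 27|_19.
d_19(13, 27) = 1

Step 1 — x − y = 13 − 27 = -14. Step 2 — v_19(-14) = 0 (factor: -14 = −(19^0 · 14); the sign does not affect v_p). Step 3 — |x − y|_19 = 19^{0} = 1.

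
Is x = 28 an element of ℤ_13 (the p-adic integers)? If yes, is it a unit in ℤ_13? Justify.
x ∈ ℤ_13^× (unit); v_13(x) = 0

ℤ_13 = {x ∈ ℚ_13 : v_13(x) ≥ 0} and ℤ_13^× = {x ∈ ℤ_13 : v_13(x) = 0}. Here v_13(28) = v_13(num) − v_13(den) = 0; compare against these criteria.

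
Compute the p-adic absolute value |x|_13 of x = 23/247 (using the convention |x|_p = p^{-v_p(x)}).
|23/247|_13 = 13

Step 1 — compute v_13(x) by factoring powers of 13 out of the numerator and denominator: v_13(23/247) = -1. Step 2 — apply |x|_p = p^{-v_p(x)} = 13^{1} = 13.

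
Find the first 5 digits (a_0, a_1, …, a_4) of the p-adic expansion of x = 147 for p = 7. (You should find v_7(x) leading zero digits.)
(a_0, …, a_4) = (0, 0, 3, 0, 0)

v_7(147) = 2, so a_0 = ... = a_1 = 0. Factor out: x = 7^2 · u with u = 3 a unit in ℤ_7. Expand u iteratively via a_{v+i} = u_i mod 7, u_{i+1} = (u_i − a_{v+i})/7:
  u_0 = 3;  a_2 = 3;  u_1 = (u_0 − 3)/7 = 0
  u_1 = 0;  a_3 = 0;  u_2 = (u_1 − 0)/7 = 0
  u_2 = 0;  a_4 = 0;  u_3 = (u_2 − 0)/7 = 0
Digits: (0, 0, 3, 0, 0).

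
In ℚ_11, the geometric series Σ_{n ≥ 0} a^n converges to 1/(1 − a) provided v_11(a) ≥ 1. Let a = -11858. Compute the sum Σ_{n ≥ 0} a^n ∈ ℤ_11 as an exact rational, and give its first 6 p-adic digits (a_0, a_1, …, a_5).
Σ a^n = 1/(1 − a) = 1/11859;  first 6 digits = (1, 0, 1, 2, 0, 4)

v_11(a) = 2 ≥ 1, so the series converges in ℤ_11 to 1/(1 − a) = 1/(1 − (-11858)) = 1/11859. Expand this rational in ℤ_11: compute digits iteratively via d_i = x_i mod 11, x_{i+1} = (x_i − d_i)/11. The first 6 digits are (1, 0, 1, 2, 0, 4).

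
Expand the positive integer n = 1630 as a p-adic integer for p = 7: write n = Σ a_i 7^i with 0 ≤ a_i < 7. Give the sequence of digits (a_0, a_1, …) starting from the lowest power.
(a_0, a_1, …) = (6, 1, 5, 4)

Repeated division by 7 gives the digits low-to-high: 1630 = 6 + 1·7^1 + 5·7^2 + 4·7^3. Digit sequence: (6, 1, 5, 4).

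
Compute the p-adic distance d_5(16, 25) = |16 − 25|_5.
d_5(16, 25) = 1

Step 1 — x − y = 16 − 25 = -9. Step 2 — v_5(-9) = 0 (factor: -9 = −(5^0 · 9); the sign does not affect v_p). Step 3 — |x − y|_5 = 5^{0} = 1.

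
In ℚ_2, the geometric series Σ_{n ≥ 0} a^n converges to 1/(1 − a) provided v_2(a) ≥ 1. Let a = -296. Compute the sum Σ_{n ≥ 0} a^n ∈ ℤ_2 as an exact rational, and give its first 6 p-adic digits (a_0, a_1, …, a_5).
Σ a^n = 1/(1 − a) = 1/297;  first 6 digits = (1, 0, 0, 1, 1, 0)

v_2(a) = 3 ≥ 1, so the series converges in ℤ_2 to 1/(1 − a) = 1/(1 − (-296)) = 1/297. Expand this rational in ℤ_2: compute digits iteratively via d_i = x_i mod 2, x_{i+1} = (x_i − d_i)/2. The first 6 digits are (1, 0, 0, 1, 1, 0).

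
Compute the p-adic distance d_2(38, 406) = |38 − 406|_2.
d_2(38, 406) = 1/16

Step 1 — x − y = 38 − 406 = -368. Step 2 — v_2(-368) = 4 (factor: -368 = −(2^4 · 23); the sign does not affect v_p). Step 3 — |x − y|_2 = 2^{-4} = 1/16.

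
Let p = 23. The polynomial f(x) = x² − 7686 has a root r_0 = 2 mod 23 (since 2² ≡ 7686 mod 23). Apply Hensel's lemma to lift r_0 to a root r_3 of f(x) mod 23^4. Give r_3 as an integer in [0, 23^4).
r_3 = 222780 (mod 279841)

Hensel's recurrence: r_{i+1} = r_i − f(r_i)·(f′(r_i))^{-1} mod 23^{i+2}, with f′(x) = 2x. Iterate:
  r_0 = 2 (mod 23)
  r_1 = 71 (mod 529)
  r_2 = 3774 (mod 12167)
  r_3 = 222780 (mod 279841)
Final: r_3 = 222780, and one checks f(r_3) ≡ 0 mod 23^4.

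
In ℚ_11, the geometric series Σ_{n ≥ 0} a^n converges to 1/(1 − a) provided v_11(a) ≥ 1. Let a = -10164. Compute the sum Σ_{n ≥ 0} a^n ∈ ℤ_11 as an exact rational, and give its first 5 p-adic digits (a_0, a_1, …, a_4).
Σ a^n = 1/(1 − a) = 1/10165;  first 5 digits = (1, 0, 4, 3, 4)

v_11(a) = 2 ≥ 1, so the series converges in ℤ_11 to 1/(1 − a) = 1/(1 − (-10164)) = 1/10165. Expand this rational in ℤ_11: compute digits iteratively via d_i = x_i mod 11, x_{i+1} = (x_i − d_i)/11. The first 5 digits are (1, 0, 4, 3, 4).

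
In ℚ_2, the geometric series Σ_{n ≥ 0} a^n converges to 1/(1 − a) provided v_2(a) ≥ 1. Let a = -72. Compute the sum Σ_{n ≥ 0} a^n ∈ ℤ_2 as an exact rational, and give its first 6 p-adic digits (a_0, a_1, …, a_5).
Σ a^n = 1/(1 − a) = 1/73;  first 6 digits = (1, 0, 0, 1, 1, 1)

v_2(a) = 3 ≥ 1, so the series converges in ℤ_2 to 1/(1 − a) = 1/(1 − (-72)) = 1/73. Expand this rational in ℤ_2: compute digits iteratively via d_i = x_i mod 2, x_{i+1} = (x_i − d_i)/2. The first 6 digits are (1, 0, 0, 1, 1, 1).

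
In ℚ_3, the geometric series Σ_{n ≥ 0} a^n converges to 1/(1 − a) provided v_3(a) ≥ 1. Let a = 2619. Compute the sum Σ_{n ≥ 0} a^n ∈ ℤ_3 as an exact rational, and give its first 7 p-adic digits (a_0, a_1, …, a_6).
Σ a^n = 1/(1 − a) = -1/2618;  first 7 digits = (1, 0, 0, 1, 2, 1, 1)

v_3(a) = 3 ≥ 1, so the series converges in ℤ_3 to 1/(1 − a) = 1/(1 − 2619) = -1/2618. Expand this rational in ℤ_3: compute digits iteratively via d_i = x_i mod 3, x_{i+1} = (x_i − d_i)/3. The first 7 digits are (1, 0, 0, 1, 2, 1, 1).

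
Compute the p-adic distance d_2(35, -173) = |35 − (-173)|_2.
d_2(35, -173) = 1/16

Step 1 — x − y = 35 − (-173) = 208. Step 2 — v_2(208) = 4 (factor: 208 = (2^4 · 13); the sign does not affect v_p). Step 3 — |x − y|_2 = 2^{-4} = 1/16.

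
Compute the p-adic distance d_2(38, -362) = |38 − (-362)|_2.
d_2(38, -362) = 1/16

Step 1 — x − y = 38 − (-362) = 400. Step 2 — v_2(400) = 4 (factor: 400 = (2^4 · 25); the sign does not affect v_p). Step 3 — |x − y|_2 = 2^{-4} = 1/16.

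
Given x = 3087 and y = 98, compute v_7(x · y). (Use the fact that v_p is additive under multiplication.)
v_7(302526) = 5

v_p(x) = 3 (factor: 3087 = 7^3 · 9); v_p(y) = 2 (factor: 98 = 7^2 · 2). Additivity: v_p(xy) = v_p(x) + v_p(y) = 3 + 2 = 5. (Direct check: xy = 302526 = 7^5 · (18).)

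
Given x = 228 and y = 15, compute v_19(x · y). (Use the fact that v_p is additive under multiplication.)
v_19(3420) = 1

v_p(x) = 1 (factor: 228 = 19^1 · 12); v_p(y) = 0 (factor: 15 = 19^0 · 15). Additivity: v_p(xy) = v_p(x) + v_p(y) = 1 + 0 = 1. (Direct check: xy = 3420 = 19^1 · (180).)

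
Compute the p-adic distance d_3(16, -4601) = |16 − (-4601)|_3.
d_3(16, -4601) = 1/243

Step 1 — x − y = 16 − (-4601) = 4617. Step 2 — v_3(4617) = 5 (factor: 4617 = (3^5 · 19); the sign does not affect v_p). Step 3 — |x − y|_3 = 3^{-5} = 1/243.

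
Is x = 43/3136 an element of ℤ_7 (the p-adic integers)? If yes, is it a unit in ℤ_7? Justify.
x ∉ ℤ_7 (v_7(x) = -2 < 0)

ℤ_7 = {x ∈ ℚ_7 : v_7(x) ≥ 0} and ℤ_7^× = {x ∈ ℤ_7 : v_7(x) = 0}. Here v_7(43/3136) = v_7(num) − v_7(den) = -2; compare against these criteria.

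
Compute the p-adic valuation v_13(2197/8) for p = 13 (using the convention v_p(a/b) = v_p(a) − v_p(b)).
v_13(2197/8) = 3

Factor powers of 13 from the numerator and denominator of the reduced fraction: 2197 = 13^3 · 1 and 8 = 13^0 · 8. Apply v_p(a/b) = v_p(a) − v_p(b): v_13(2197/8) = 3 − 0 = 3.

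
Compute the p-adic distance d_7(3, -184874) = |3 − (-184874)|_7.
d_7(3, -184874) = 1/16807

Step 1 — x − y = 3 − (-184874) = 184877. Step 2 — v_7(184877) = 5 (factor: 184877 = (7^5 · 11); the sign does not affect v_p). Step 3 — |x − y|_7 = 7^{-5} = 1/16807.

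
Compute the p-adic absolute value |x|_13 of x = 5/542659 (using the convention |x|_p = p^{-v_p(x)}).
|5/542659|_13 = 28561

Step 1 — compute v_13(x) by factoring powers of 13 out of the numerator and denominator: v_13(5/542659) = -4. Step 2 — apply |x|_p = p^{-v_p(x)} = 13^{4} = 28561.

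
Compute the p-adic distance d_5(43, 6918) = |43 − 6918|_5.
d_5(43, 6918) = 1/625

Step 1 — x − y = 43 − 6918 = -6875. Step 2 — v_5(-6875) = 4 (factor: -6875 = −(5^4 · 11); the sign does not affect v_p). Step 3 — |x − y|_5 = 5^{-4} = 1/625.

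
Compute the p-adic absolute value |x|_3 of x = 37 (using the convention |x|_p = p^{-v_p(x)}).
|37|_3 = 1

Step 1 — compute v_3(x) by factoring powers of 3 out of the numerator and denominator: v_3(37) = 0. Step 2 — apply |x|_p = p^{-v_p(x)} = 3^{0} = 1.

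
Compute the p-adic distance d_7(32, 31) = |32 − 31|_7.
d_7(32, 31) = 1

Step 1 — x − y = 32 − 31 = 1. Step 2 — v_7(1) = 0 (factor: 1 = (7^0 · 1); the sign does not affect v_p). Step 3 — |x − y|_7 = 7^{0} = 1.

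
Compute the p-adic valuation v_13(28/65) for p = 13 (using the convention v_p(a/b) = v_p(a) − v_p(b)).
v_13(28/65) = -1

Factor powers of 13 from the numerator and denominator of the reduced fraction: 28 = 13^0 · 28 and 65 = 13^1 · 5. Apply v_p(a/b) = v_p(a) − v_p(b): v_13(28/65) = 0 − 1 = -1.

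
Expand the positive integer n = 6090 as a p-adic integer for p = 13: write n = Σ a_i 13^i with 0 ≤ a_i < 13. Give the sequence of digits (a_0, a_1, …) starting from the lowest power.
(a_0, a_1, …) = (6, 0, 10, 2)

Repeated division by 13 gives the digits low-to-high: 6090 = 6 + 10·13^2 + 2·13^3. Digit sequence: (6, 0, 10, 2).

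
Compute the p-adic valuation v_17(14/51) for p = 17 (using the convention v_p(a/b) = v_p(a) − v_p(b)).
v_17(14/51) = -1

Factor powers of 17 from the numerator and denominator of the reduced fraction: 14 = 17^0 · 14 and 51 = 17^1 · 3. Apply v_p(a/b) = v_p(a) − v_p(b): v_17(14/51) = 0 − 1 = -1.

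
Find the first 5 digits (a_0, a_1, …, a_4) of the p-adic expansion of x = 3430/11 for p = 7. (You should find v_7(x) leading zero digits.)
(a_0, …, a_4) = (0, 0, 0, 6, 5)

v_7(3430/11) = 3, so a_0 = ... = a_2 = 0. Factor out: x = 7^3 · u with u = 10/11 a unit in ℤ_7. Expand u iteratively via a_{v+i} = u_i mod 7, u_{i+1} = (u_i − a_{v+i})/7:
  u_0 = 10/11;  a_3 = 6;  u_1 = (u_0 − 6)/7 = -8/11
  u_1 = -8/11;  a_4 = 5;  u_2 = (u_1 − 5)/7 = -9/11
Digits: (0, 0, 0, 6, 5).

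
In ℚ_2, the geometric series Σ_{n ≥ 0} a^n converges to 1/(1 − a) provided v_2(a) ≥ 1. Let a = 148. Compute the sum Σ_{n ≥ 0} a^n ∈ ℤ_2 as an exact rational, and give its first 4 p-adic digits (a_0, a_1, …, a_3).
Σ a^n = 1/(1 − a) = -1/147;  first 4 digits = (1, 0, 1, 0)

v_2(a) = 2 ≥ 1, so the series converges in ℤ_2 to 1/(1 − a) = 1/(1 − 148) = -1/147. Expand this rational in ℤ_2: compute digits iteratively via d_i = x_i mod 2, x_{i+1} = (x_i − d_i)/2. The first 4 digits are (1, 0, 1, 0).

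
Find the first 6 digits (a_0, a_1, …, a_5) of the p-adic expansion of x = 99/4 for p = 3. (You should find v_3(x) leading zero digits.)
(a_0, …, a_5) = (0, 0, 2, 1, 2, 0)

v_3(99/4) = 2, so a_0 = ... = a_1 = 0. Factor out: x = 3^2 · u with u = 11/4 a unit in ℤ_3. Expand u iteratively via a_{v+i} = u_i mod 3, u_{i+1} = (u_i − a_{v+i})/3:
  u_0 = 11/4;  a_2 = 2;  u_1 = (u_0 − 2)/3 = 1/4
  u_1 = 1/4;  a_3 = 1;  u_2 = (u_1 − 1)/3 = -1/4
  u_2 = -1/4;  a_4 = 2;  u_3 = (u_2 − 2)/3 = -3/4
  u_3 = -3/4;  a_5 = 0;  u_4 = (u_3 − 0)/3 = -1/4
Digits: (0, 0, 2, 1, 2, 0).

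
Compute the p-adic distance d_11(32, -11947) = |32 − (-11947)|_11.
d_11(32, -11947) = 1/1331

Step 1 — x − y = 32 − (-11947) = 11979. Step 2 — v_11(11979) = 3 (factor: 11979 = (11^3 · 9); the sign does not affect v_p). Step 3 — |x − y|_11 = 11^{-3} = 1/1331.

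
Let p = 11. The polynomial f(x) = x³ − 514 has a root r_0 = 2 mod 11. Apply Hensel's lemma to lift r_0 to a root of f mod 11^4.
r_3 = 1355 (mod 14641)

Hensel: r_{i+1} = r_i − f(r_i)/f′(r_i) mod 11^{i+2}, where f′(x) = 3x². Iterate:
  r_0 = 2 (mod 11)
  r_1 = 24 (mod 121)
  r_2 = 24 (mod 1331)
  r_3 = 1355 (mod 14641)
Final: r = 1355 with f(r) ≡ 0 mod 11^4.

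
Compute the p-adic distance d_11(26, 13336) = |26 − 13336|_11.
d_11(26, 13336) = 1/1331

Step 1 — x − y = 26 − 13336 = -13310. Step 2 — v_11(-13310) = 3 (factor: -13310 = −(11^3 · 10); the sign does not affect v_p). Step 3 — |x − y|_11 = 11^{-3} = 1/1331.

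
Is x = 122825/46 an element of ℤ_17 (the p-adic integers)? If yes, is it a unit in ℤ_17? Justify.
x ∈ ℤ_17 but not a unit; v_17(x) = 3 > 0

ℤ_17 = {x ∈ ℚ_17 : v_17(x) ≥ 0} and ℤ_17^× = {x ∈ ℤ_17 : v_17(x) = 0}. Here v_17(122825/46) = v_17(num) − v_17(den) = 3; compare against these criteria.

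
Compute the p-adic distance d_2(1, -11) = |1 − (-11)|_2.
d_2(1, -11) = 1/4

Step 1 — x − y = 1 − (-11) = 12. Step 2 — v_2(12) = 2 (factor: 12 = (2^2 · 3); the sign does not affect v_p). Step 3 — |x − y|_2 = 2^{-2} = 1/4.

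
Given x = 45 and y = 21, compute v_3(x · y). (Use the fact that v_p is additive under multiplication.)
v_3(945) = 3

v_p(x) = 2 (factor: 45 = 3^2 · 5); v_p(y) = 1 (factor: 21 = 3^1 · 7). Additivity: v_p(xy) = v_p(x) + v_p(y) = 2 + 1 = 3. (Direct check: xy = 945 = 3^3 · (35).)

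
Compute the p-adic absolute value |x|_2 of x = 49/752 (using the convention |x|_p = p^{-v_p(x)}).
|49/752|_2 = 16

Step 1 — compute v_2(x) by factoring powers of 2 out of the numerator and denominator: v_2(49/752) = -4. Step 2 — apply |x|_p = p^{-v_p(x)} = 2^{4} = 16.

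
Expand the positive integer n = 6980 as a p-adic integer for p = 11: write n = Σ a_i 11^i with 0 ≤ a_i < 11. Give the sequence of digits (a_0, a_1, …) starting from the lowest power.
(a_0, a_1, …) = (6, 7, 2, 5)

Repeated division by 11 gives the digits low-to-high: 6980 = 6 + 7·11^1 + 2·11^2 + 5·11^3. Digit sequence: (6, 7, 2, 5).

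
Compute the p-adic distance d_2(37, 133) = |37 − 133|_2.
d_2(37, 133) = 1/32

Step 1 — x − y = 37 − 133 = -96. Step 2 — v_2(-96) = 5 (factor: -96 = −(2^5 · 3); the sign does not affect v_p). Step 3 — |x − y|_2 = 2^{-5} = 1/32.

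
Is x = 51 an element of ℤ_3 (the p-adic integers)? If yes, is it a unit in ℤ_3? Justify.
x ∈ ℤ_3 but not a unit; v_3(x) = 1 > 0

ℤ_3 = {x ∈ ℚ_3 : v_3(x) ≥ 0} and ℤ_3^× = {x ∈ ℤ_3 : v_3(x) = 0}. Here v_3(51) = v_3(num) − v_3(den) = 1; compare against these criteria.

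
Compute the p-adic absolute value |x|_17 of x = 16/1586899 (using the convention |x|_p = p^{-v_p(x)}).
|16/1586899|_17 = 83521

Step 1 — compute v_17(x) by factoring powers of 17 out of the numerator and denominator: v_17(16/1586899) = -4. Step 2 — apply |x|_p = p^{-v_p(x)} = 17^{4} = 83521.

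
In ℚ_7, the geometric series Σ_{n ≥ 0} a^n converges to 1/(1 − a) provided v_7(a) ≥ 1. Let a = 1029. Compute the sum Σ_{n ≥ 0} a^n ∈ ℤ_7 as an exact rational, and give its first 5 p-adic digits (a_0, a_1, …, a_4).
Σ a^n = 1/(1 − a) = -1/1028;  first 5 digits = (1, 0, 0, 3, 0)

v_7(a) = 3 ≥ 1, so the series converges in ℤ_7 to 1/(1 − a) = 1/(1 − 1029) = -1/1028. Expand this rational in ℤ_7: compute digits iteratively via d_i = x_i mod 7, x_{i+1} = (x_i − d_i)/7. The first 5 digits are (1, 0, 0, 3, 0).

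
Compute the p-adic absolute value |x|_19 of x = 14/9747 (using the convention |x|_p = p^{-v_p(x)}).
|14/9747|_19 = 361

Step 1 — compute v_19(x) by factoring powers of 19 out of the numerator and denominator: v_19(14/9747) = -2. Step 2 — apply |x|_p = p^{-v_p(x)} = 19^{2} = 361.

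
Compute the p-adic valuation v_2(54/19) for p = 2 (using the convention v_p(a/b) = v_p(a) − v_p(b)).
v_2(54/19) = 1

Factor powers of 2 from the numerator and denominator of the reduced fraction: 54 = 2^1 · 27 and 19 = 2^0 · 19. Apply v_p(a/b) = v_p(a) − v_p(b): v_2(54/19) = 1 − 0 = 1.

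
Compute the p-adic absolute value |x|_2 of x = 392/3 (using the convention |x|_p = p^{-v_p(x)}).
|392/3|_2 = 1/8

Step 1 — compute v_2(x) by factoring powers of 2 out of the numerator and denominator: v_2(392/3) = 3. Step 2 — apply |x|_p = p^{-v_p(x)} = 2^{-3} = 1/8.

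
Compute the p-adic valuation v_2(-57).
v_2(-57) = 0

v_2(n) is the largest exponent k such that 2^k divides n. Factor out: -57 = -2^0 · 57. (Sign doesn't affect v_p.) So v_2(-57) = 0.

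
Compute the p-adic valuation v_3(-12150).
v_3(-12150) = 5

v_3(n) is the largest exponent k such that 3^k divides n. Factor out: -12150 = -3^5 · 50. (Sign doesn't affect v_p.) So v_3(-12150) = 5.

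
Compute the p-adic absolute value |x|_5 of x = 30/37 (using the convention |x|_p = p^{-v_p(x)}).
|30/37|_5 = 1/5

Step 1 — compute v_5(x) by factoring powers of 5 out of the numerator and denominator: v_5(30/37) = 1. Step 2 — apply |x|_p = p^{-v_p(x)} = 5^{-1} = 1/5.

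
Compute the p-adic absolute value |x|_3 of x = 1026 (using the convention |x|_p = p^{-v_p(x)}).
|1026|_3 = 1/27

Step 1 — compute v_3(x) by factoring powers of 3 out of the numerator and denominator: v_3(1026) = 3. Step 2 — apply |x|_p = p^{-v_p(x)} = 3^{-3} = 1/27.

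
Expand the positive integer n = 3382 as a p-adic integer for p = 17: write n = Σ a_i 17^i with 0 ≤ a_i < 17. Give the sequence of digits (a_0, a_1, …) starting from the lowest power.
(a_0, a_1, …) = (16, 11, 11)

Repeated division by 17 gives the digits low-to-high: 3382 = 16 + 11·17^1 + 11·17^2. Digit sequence: (16, 11, 11).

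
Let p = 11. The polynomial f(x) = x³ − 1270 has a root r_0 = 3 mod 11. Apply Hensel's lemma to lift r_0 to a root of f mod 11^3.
r_2 = 421 (mod 1331)

Hensel: r_{i+1} = r_i − f(r_i)/f′(r_i) mod 11^{i+2}, where f′(x) = 3x². Iterate:
  r_0 = 3 (mod 11)
  r_1 = 58 (mod 121)
  r_2 = 421 (mod 1331)
Final: r = 421 with f(r) ≡ 0 mod 11^3.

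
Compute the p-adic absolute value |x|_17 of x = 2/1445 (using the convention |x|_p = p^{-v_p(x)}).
|2/1445|_17 = 289

Step 1 — compute v_17(x) by factoring powers of 17 out of the numerator and denominator: v_17(2/1445) = -2. Step 2 — apply |x|_p = p^{-v_p(x)} = 17^{2} = 289.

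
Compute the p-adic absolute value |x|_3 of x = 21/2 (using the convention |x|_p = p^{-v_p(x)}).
|21/2|_3 = 1/3

Step 1 — compute v_3(x) by factoring powers of 3 out of the numerator and denominator: v_3(21/2) = 1. Step 2 — apply |x|_p = p^{-v_p(x)} = 3^{-1} = 1/3.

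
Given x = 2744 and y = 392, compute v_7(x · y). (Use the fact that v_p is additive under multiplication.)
v_7(1075648) = 5

v_p(x) = 3 (factor: 2744 = 7^3 · 8); v_p(y) = 2 (factor: 392 = 7^2 · 8). Additivity: v_p(xy) = v_p(x) + v_p(y) = 3 + 2 = 5. (Direct check: xy = 1075648 = 7^5 · (64).)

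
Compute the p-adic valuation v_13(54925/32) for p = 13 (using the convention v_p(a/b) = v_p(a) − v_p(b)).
v_13(54925/32) = 3

Factor powers of 13 from the numerator and denominator of the reduced fraction: 54925 = 13^3 · 25 and 32 = 13^0 · 32. Apply v_p(a/b) = v_p(a) − v_p(b): v_13(54925/32) = 3 − 0 = 3.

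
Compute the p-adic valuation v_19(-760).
v_19(-760) = 1

v_19(n) is the largest exponent k such that 19^k divides n. Factor out: -760 = -19^1 · 40. (Sign doesn't affect v_p.) So v_19(-760) = 1.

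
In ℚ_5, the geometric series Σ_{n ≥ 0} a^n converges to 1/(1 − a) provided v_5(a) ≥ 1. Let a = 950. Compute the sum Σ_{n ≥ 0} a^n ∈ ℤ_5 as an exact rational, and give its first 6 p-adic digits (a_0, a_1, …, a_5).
Σ a^n = 1/(1 − a) = -1/949;  first 6 digits = (1, 0, 3, 2, 0, 4)

v_5(a) = 2 ≥ 1, so the series converges in ℤ_5 to 1/(1 − a) = 1/(1 − 950) = -1/949. Expand this rational in ℤ_5: compute digits iteratively via d_i = x_i mod 5, x_{i+1} = (x_i − d_i)/5. The first 6 digits are (1, 0, 3, 2, 0, 4).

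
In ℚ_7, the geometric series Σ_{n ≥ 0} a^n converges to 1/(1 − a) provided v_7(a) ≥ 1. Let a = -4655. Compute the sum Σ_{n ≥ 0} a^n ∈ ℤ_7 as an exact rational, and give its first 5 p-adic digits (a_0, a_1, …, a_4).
Σ a^n = 1/(1 − a) = 1/4656;  first 5 digits = (1, 0, 3, 0, 0)

v_7(a) = 2 ≥ 1, so the series converges in ℤ_7 to 1/(1 − a) = 1/(1 − (-4655)) = 1/4656. Expand this rational in ℤ_7: compute digits iteratively via d_i = x_i mod 7, x_{i+1} = (x_i − d_i)/7. The first 5 digits are (1, 0, 3, 0, 0).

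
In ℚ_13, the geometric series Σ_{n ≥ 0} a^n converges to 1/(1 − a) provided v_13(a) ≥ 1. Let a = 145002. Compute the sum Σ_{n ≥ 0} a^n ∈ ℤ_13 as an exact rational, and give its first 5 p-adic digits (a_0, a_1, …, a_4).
Σ a^n = 1/(1 − a) = -1/145001;  first 5 digits = (1, 0, 0, 1, 5)

v_13(a) = 3 ≥ 1, so the series converges in ℤ_13 to 1/(1 − a) = 1/(1 − 145002) = -1/145001. Expand this rational in ℤ_13: compute digits iteratively via d_i = x_i mod 13, x_{i+1} = (x_i − d_i)/13. The first 5 digits are (1, 0, 0, 1, 5).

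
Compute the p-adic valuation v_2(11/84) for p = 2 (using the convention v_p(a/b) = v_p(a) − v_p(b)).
v_2(11/84) = -2

Factor powers of 2 from the numerator and denominator of the reduced fraction: 11 = 2^0 · 11 and 84 = 2^2 · 21. Apply v_p(a/b) = v_p(a) − v_p(b): v_2(11/84) = 0 − 2 = -2.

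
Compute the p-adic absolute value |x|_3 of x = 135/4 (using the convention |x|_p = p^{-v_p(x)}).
|135/4|_3 = 1/27

Step 1 — compute v_3(x) by factoring powers of 3 out of the numerator and denominator: v_3(135/4) = 3. Step 2 — apply |x|_p = p^{-v_p(x)} = 3^{-3} = 1/27.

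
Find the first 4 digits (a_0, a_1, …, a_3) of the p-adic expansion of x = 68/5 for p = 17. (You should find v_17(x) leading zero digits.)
(a_0, …, a_3) = (0, 11, 13, 6)

v_17(68/5) = 1, so a_0 = ... = a_0 = 0. Factor out: x = 17^1 · u with u = 4/5 a unit in ℤ_17. Expand u iteratively via a_{v+i} = u_i mod 17, u_{i+1} = (u_i − a_{v+i})/17:
  u_0 = 4/5;  a_1 = 11;  u_1 = (u_0 − 11)/17 = -3/5
  u_1 = -3/5;  a_2 = 13;  u_2 = (u_1 − 13)/17 = -4/5
  u_2 = -4/5;  a_3 = 6;  u_3 = (u_2 − 6)/17 = -2/5
Digits: (0, 11, 13, 6).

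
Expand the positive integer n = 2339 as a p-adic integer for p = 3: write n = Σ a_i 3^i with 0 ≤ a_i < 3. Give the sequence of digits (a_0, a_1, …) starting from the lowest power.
(a_0, a_1, …) = (2, 2, 1, 2, 1, 0, 0, 1)

Repeated division by 3 gives the digits low-to-high: 2339 = 2 + 2·3^1 + 1·3^2 + 2·3^3 + 1·3^4 + 1·3^7. Digit sequence: (2, 2, 1, 2, 1, 0, 0, 1).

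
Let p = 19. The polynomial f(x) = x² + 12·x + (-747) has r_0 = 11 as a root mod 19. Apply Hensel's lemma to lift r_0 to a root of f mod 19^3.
r_2 = 2956 (mod 6859)

Hensel: r_{i+1} = r_i − f(r_i)·(f′(r_i))^{-1} mod 19^{i+2}, f′(x) = 2x + 12. Iterate:
  r_0 = 11 (mod 19)
  r_1 = 68 (mod 361)
  r_2 = 2956 (mod 6859)
Final: r = 2956 satisfies f(r) ≡ 0 mod 19^3.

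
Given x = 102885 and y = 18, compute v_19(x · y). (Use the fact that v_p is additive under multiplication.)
v_19(1851930) = 3

v_p(x) = 3 (factor: 102885 = 19^3 · 15); v_p(y) = 0 (factor: 18 = 19^0 · 18). Additivity: v_p(xy) = v_p(x) + v_p(y) = 3 + 0 = 3. (Direct check: xy = 1851930 = 19^3 · (270).)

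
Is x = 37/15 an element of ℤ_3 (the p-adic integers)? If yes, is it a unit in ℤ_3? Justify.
x ∉ ℤ_3 (v_3(x) = -1 < 0)

ℤ_3 = {x ∈ ℚ_3 : v_3(x) ≥ 0} and ℤ_3^× = {x ∈ ℤ_3 : v_3(x) = 0}. Here v_3(37/15) = v_3(num) − v_3(den) = -1; compare against these criteria.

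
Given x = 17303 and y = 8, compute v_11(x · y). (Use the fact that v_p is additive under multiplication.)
v_11(138424) = 3

v_p(x) = 3 (factor: 17303 = 11^3 · 13); v_p(y) = 0 (factor: 8 = 11^0 · 8). Additivity: v_p(xy) = v_p(x) + v_p(y) = 3 + 0 = 3. (Direct check: xy = 138424 = 11^3 · (104).)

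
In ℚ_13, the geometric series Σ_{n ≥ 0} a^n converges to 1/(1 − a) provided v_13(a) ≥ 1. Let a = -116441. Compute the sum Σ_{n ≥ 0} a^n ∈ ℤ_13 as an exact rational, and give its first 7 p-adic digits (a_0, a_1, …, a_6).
Σ a^n = 1/(1 − a) = 1/116442;  first 7 digits = (1, 0, 0, 12, 8, 12, 0)

v_13(a) = 3 ≥ 1, so the series converges in ℤ_13 to 1/(1 − a) = 1/(1 − (-116441)) = 1/116442. Expand this rational in ℤ_13: compute digits iteratively via d_i = x_i mod 13, x_{i+1} = (x_i − d_i)/13. The first 7 digits are (1, 0, 0, 12, 8, 12, 0).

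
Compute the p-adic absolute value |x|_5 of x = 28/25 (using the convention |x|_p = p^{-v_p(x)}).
|28/25|_5 = 25

Step 1 — compute v_5(x) by factoring powers of 5 out of the numerator and denominator: v_5(28/25) = -2. Step 2 — apply |x|_p = p^{-v_p(x)} = 5^{2} = 25.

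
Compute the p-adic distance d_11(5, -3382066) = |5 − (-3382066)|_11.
d_11(5, -3382066) = 1/161051

Step 1 — x − y = 5 − (-3382066) = 3382071. Step 2 — v_11(3382071) = 5 (factor: 3382071 = (11^5 · 21); the sign does not affect v_p). Step 3 — |x − y|_11 = 11^{-5} = 1/161051.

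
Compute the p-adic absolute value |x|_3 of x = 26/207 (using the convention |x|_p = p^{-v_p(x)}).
|26/207|_3 = 9

Step 1 — compute v_3(x) by factoring powers of 3 out of the numerator and denominator: v_3(26/207) = -2. Step 2 — apply |x|_p = p^{-v_p(x)} = 3^{2} = 9.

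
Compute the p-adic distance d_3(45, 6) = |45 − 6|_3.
d_3(45, 6) = 1/3

Step 1 — x − y = 45 − 6 = 39. Step 2 — v_3(39) = 1 (factor: 39 = (3^1 · 13); the sign does not affect v_p). Step 3 — |x − y|_3 = 3^{-1} = 1/3.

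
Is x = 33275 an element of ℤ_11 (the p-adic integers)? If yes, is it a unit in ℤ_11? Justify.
x ∈ ℤ_11 but not a unit; v_11(x) = 3 > 0

ℤ_11 = {x ∈ ℚ_11 : v_11(x) ≥ 0} and ℤ_11^× = {x ∈ ℤ_11 : v_11(x) = 0}. Here v_11(33275) = v_11(num) − v_11(den) = 3; compare against these criteria.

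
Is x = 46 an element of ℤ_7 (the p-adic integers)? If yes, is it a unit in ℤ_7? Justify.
x ∈ ℤ_7^× (unit); v_7(x) = 0

ℤ_7 = {x ∈ ℚ_7 : v_7(x) ≥ 0} and ℤ_7^× = {x ∈ ℤ_7 : v_7(x) = 0}. Here v_7(46) = v_7(num) − v_7(den) = 0; compare against these criteria.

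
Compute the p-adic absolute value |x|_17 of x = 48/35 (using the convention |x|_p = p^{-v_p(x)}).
|48/35|_17 = 1

Step 1 — compute v_17(x) by factoring powers of 17 out of the numerator and denominator: v_17(48/35) = 0. Step 2 — apply |x|_p = p^{-v_p(x)} = 17^{0} = 1.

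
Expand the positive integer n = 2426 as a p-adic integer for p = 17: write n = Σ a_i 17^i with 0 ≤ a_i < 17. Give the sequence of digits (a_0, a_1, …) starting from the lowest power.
(a_0, a_1, …) = (12, 6, 8)

Repeated division by 17 gives the digits low-to-high: 2426 = 12 + 6·17^1 + 8·17^2. Digit sequence: (12, 6, 8).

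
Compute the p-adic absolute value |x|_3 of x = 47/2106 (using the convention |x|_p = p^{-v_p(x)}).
|47/2106|_3 = 81

Step 1 — compute v_3(x) by factoring powers of 3 out of the numerator and denominator: v_3(47/2106) = -4. Step 2 — apply |x|_p = p^{-v_p(x)} = 3^{4} = 81.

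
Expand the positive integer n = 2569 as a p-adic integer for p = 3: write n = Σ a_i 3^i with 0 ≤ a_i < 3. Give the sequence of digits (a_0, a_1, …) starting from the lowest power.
(a_0, a_1, …) = (1, 1, 0, 2, 1, 1, 0, 1)

Repeated division by 3 gives the digits low-to-high: 2569 = 1 + 1·3^1 + 2·3^3 + 1·3^4 + 1·3^5 + 1·3^7. Digit sequence: (1, 1, 0, 2, 1, 1, 0, 1).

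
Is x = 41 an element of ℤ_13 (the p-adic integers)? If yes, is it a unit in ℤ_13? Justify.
x ∈ ℤ_13^× (unit); v_13(x) = 0

ℤ_13 = {x ∈ ℚ_13 : v_13(x) ≥ 0} and ℤ_13^× = {x ∈ ℤ_13 : v_13(x) = 0}. Here v_13(41) = v_13(num) − v_13(den) = 0; compare against these criteria.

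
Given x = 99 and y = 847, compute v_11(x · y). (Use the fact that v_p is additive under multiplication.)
v_11(83853) = 3

v_p(x) = 1 (factor: 99 = 11^1 · 9); v_p(y) = 2 (factor: 847 = 11^2 · 7). Additivity: v_p(xy) = v_p(x) + v_p(y) = 1 + 2 = 3. (Direct check: xy = 83853 = 11^3 · (63).)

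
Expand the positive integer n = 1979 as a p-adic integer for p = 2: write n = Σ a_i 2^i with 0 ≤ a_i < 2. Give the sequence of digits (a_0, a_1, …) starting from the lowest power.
(a_0, a_1, …) = (1, 1, 0, 1, 1, 1, 0, 1, 1, 1, 1)

Repeated division by 2 gives the digits low-to-high: 1979 = 1 + 1·2^1 + 1·2^3 + 1·2^4 + 1·2^5 + 1·2^7 + 1·2^8 + 1·2^9 + 1·2^10. Digit sequence: (1, 1, 0, 1, 1, 1, 0, 1, 1, 1, 1).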